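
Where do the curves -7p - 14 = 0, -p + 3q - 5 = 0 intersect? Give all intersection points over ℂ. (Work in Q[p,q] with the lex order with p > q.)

Compute a lex Gröbner basis by Buchberger's algorithm.
f_1 = -7p - 14, LT = p.
f_2 = -p + 3q - 5, LT = p.

S(f_1,f_2): lcm = p. S = 3q - 3.
  leading term q: no divisor's leading term divides it; move 3q to the remainder.
  leading term 1: no divisor's leading term divides it; move -3 to the remainder.
  remainder 3q - 3 ≠ 0; add h_3 = 3q - 3 to the basis.

The other S-polynomials (S(f_1,h_3), S(f_2,h_3)) all reduce to 0 modulo the current basis, so we have a Gröbner basis.
Inter-reduce: drop elements whose leading term is divisible by another's, tail-reduce, and make monic.
Reduced Gröbner basis: {p + 2, q - 1}.

From the last basis element, q - 1 = 0, so q takes values in {1}. Each choice, substituted upward through the basis, yields the corresponding point(s) of the solution set.
  q = 1: the earlier basis element becomes p + 2 = 0, giving p = -2 — point (-2, 1).
Substituting each solution back into the original system confirms all equations vanish.

{(-2, 1)}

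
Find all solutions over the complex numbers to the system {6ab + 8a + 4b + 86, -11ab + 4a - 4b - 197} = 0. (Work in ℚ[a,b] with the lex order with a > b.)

Compute a lex Gröbner basis by Buchberger's algorithm.
f_1 = 6ab + 8a + 4b + 86, LT = ab.
f_2 = -11ab + 4a - 4b - 197, LT = ab.

S(f_1,f_2): lcm = ab. S = 56/33a + 10/33b - 118/33.
  reduce S modulo (f_1, f_2):
  remainder 56/33a + 10/33b - 118/33 ≠ 0; add h_3 = 56/33a + 10/33b - 118/33 to the basis.

S(f_1,h_3): lcm = ab. S = 4/3a - 5/28b² + 233/84b + 43/3.
  reduce S modulo (f_1, f_2, h_3):
  remainder -5/28b² + 71/28b + 120/7 ≠ 0; add h_4 = -5/28b² + 71/28b + 120/7 to the basis.

The other S-polynomials (S(f_2,h_3), S(f_1,h_4), S(f_2,h_4), S(h_3,h_4)) all reduce to 0 modulo the current basis, so we have a Gröbner basis.
Inter-reduce: drop elements whose leading term is divisible by another's, tail-reduce, and make monic.
Reduced Gröbner basis: {a + 5/28b - 59/28, b² - 71/5b - 96}.

A lex Gröbner basis eliminates variables successively. Here b² - 71/5b - 96 depends only on b, with roots {-5, 96/5}; lifting each root through the earlier basis elements recovers the full solutions.
  b = -5: the earlier basis element becomes a - 3 = 0, giving a = 3 — point (3, -5).
  b = 96/5: the earlier basis element becomes a + 37/28 = 0, giving a = -37/28 — point (-37/28, 96/5).

{(3, -5), (-37/28, 96/5)}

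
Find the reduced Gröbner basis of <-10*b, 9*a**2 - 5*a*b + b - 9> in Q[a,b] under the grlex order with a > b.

f_1 = -10*b, LT = b.
f_2 = 9*a**2 - 5*a*b + b - 9, LT = a**2.

The S-polynomials (S(f_1,f_2)) all reduce to 0 modulo the current basis, so we have a Gröbner basis.

G = {a**2 - 1, b}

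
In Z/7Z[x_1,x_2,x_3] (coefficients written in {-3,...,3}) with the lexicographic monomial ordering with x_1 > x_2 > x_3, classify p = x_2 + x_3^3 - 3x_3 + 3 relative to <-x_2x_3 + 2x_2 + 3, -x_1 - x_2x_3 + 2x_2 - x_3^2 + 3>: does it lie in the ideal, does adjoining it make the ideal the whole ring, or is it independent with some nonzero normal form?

x_2 + x_3^3 - 3x_3 + 3 is independent of I; its normal form modulo I is x_2 + x_3^3 - 3x_3 + 3.

First compute the reduced Gröbner basis of I by Buchberger's algorithm.
f_1 = -x_2x_3 + 2x_2 + 3, LT = x_2x_3.
f_2 = -x_1 - x_2x_3 + 2x_2 - x_3^2 + 3, LT = x_1.

The S-polynomials (S(f_1,f_2)) all reduce to 0 modulo the current basis, so we have a Gröbner basis.
Inter-reduce: drop elements whose leading term is divisible by another's, tail-reduce, and make monic.
Reduced Gröbner basis: {x_1 + x_3^2, x_2x_3 - 2x_2 - 3}.
Label its elements g_1 = x_1 + x_3^2, g_2 = x_2x_3 - 2x_2 - 3.

Reduce p = x_2 + x_3^3 - 3x_3 + 3 modulo G:
  leading term x_2: no divisor's leading term divides it; move x_2 to the remainder.
  leading term x_3^3: no divisor's leading term divides it; move x_3^3 to the remainder.
  leading term x_3: no divisor's leading term divides it; move -3x_3 to the remainder.
  leading term 1: no divisor's leading term divides it; move 3 to the remainder.
  normal form = x_2 + x_3^3 - 3x_3 + 3.
The normal form is nonzero, so p ∉ I. Since p minus its normal form lies in I, I + (p) = I + (r) where r = x_2 + x_3^3 - 3x_3 + 3; decide whether this ideal is the whole ring.
Run Buchberger on G together with r (pairs among the g_i already reduce to 0 since G is a Gröbner basis):
g_1 = x_1 + x_3^2, LT = x_1.
g_2 = x_2x_3 - 2x_2 - 3, LT = x_2x_3.
r = x_2 + x_3^3 - 3x_3 + 3, LT = x_2.

S(g_2,r): lcm = x_2x_3. S = -2x_2 - x_3^4 + 3x_3^2 - 3x_3 - 3.
  reduce S modulo (g_1, g_2, r):
  remainder -x_3^4 + 2x_3^3 + 3x_3^2 - 2x_3 + 3 ≠ 0; add m_4 = -x_3^4 + 2x_3^3 + 3x_3^2 - 2x_3 + 3 to the basis.

The other S-polynomials (S(g_1,g_2), S(g_1,r), S(g_1,m_4), S(g_2,m_4), S(r,m_4)) all reduce to 0 modulo the current basis, so we have a Gröbner basis.
Inter-reduce: drop elements whose leading term is divisible by another's, tail-reduce, and make monic.
Reduced Gröbner basis: {x_1 + x_3^2, x_2 + x_3^3 - 3x_3 + 3, x_3^4 - 2x_3^3 - 3x_3^2 + 2x_3 - 3}.
The reduced Gröbner basis of I + (p) is {x_1 + x_3^2, x_2 + x_3^3 - 3x_3 + 3, x_3^4 - 2x_3^3 - 3x_3^2 + 2x_3 - 3} ≠ {1}, a proper ideal, so the enlarged system stays consistent: p is independent of I, with normal form x_2 + x_3^3 - 3x_3 + 3.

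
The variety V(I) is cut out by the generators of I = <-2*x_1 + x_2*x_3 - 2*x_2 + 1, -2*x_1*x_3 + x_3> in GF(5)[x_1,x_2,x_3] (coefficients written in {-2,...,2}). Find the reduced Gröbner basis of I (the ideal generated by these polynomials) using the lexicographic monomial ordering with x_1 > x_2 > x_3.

f_1 = -2*x_1 + x_2*x_3 - 2*x_2 + 1, LT = x_1.
f_2 = -2*x_1*x_3 + x_3, LT = x_1*x_3.

S(f_1,f_2): lcm = x_1*x_3. S = 2*x_2*x_3**2 + x_2*x_3.
  leading term x_2*x_3**2: no divisor's leading term divides it; move 2*x_2*x_3**2 to the remainder.
  leading term x_2*x_3: no divisor's leading term divides it; move x_2*x_3 to the remainder.
  remainder 2*x_2*x_3**2 + x_2*x_3 ≠ 0; add g_3 = 2*x_2*x_3**2 + x_2*x_3 to the basis.

The other S-polynomials (S(f_1,g_3), S(f_2,g_3)) all reduce to 0 modulo the current basis, so we have a Gröbner basis.
Inter-reduce: drop elements whose leading term is divisible by another's, tail-reduce, and make monic.

G = {x_1 + 2*x_2*x_3 + x_2 + 2, x_2*x_3**2 - 2*x_2*x_3}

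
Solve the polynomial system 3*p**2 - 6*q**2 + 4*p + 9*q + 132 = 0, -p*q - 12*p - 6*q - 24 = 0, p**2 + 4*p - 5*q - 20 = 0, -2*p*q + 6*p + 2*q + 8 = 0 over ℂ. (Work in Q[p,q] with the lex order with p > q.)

{(0, -4)}

Compute a lex Gröbner basis by Buchberger's algorithm.
f_1 = 3*p**2 + 4*p - 6*q**2 + 9*q + 132, LT = p**2.
f_2 = -p*q - 12*p - 6*q - 24, LT = p*q.
f_3 = p**2 + 4*p - 5*q - 20, LT = p**2.
f_4 = -2*p*q + 6*p + 2*q + 8, LT = p*q.

S(f_1,f_2): lcm = p**2*q. S = -12*p**2 - 14/3*p*q - 24*p - 2*q**3 + 3*q**2 + 44*q.
  leading term p**2: subtract (-4)·f_1 from -12*p**2 - 14/3*p*q - 24*p - 2*q**3 + 3*q**2 + 44*q → -14/3*p*q - 8*p - 2*q**3 - 21*q**2 + 80*q + 528
  leading term p*q: subtract (14/3)·f_2 from -14/3*p*q - 8*p - 2*q**3 - 21*q**2 + 80*q + 528 → 48*p - 2*q**3 - 21*q**2 + 108*q + 640
  leading term p: no divisor's leading term divides it; move 48*p to the remainder.
  leading term q**3: no divisor's leading term divides it; move -2*q**3 to the remainder.
  leading term q**2: no divisor's leading term divides it; move -21*q**2 to the remainder.
  leading term q: no divisor's leading term divides it; move 108*q to the remainder.
  leading term 1: no divisor's leading term divides it; move 640 to the remainder.
  remainder 48*p - 2*q**3 - 21*q**2 + 108*q + 640 ≠ 0; add h_5 = 48*p - 2*q**3 - 21*q**2 + 108*q + 640 to the basis.

S(f_1,f_3): lcm = p**2. S = -8/3*p - 2*q**2 + 8*q + 64.
  leading term p: subtract (-1/18)·h_5 from -8/3*p - 2*q**2 + 8*q + 64 → -1/9*q**3 - 19/6*q**2 + 14*q + 896/9
  leading term q**3: no divisor's leading term divides it; move -1/9*q**3 to the remainder.
  leading term q**2: no divisor's leading term divides it; move -19/6*q**2 to the remainder.
  leading term q: no divisor's leading term divides it; move 14*q to the remainder.
  leading term 1: no divisor's leading term divides it; move 896/9 to the remainder.
  remainder -1/9*q**3 - 19/6*q**2 + 14*q + 896/9 ≠ 0; add h_6 = -1/9*q**3 - 19/6*q**2 + 14*q + 896/9 to the basis.

S(f_1,f_4): lcm = p**2*q. S = 3*p**2 + 7/3*p*q + 4*p - 2*q**3 + 3*q**2 + 44*q.
  leading term p**2: subtract (1)·f_1 from 3*p**2 + 7/3*p*q + 4*p - 2*q**3 + 3*q**2 + 44*q → 7/3*p*q - 2*q**3 + 9*q**2 + 35*q - 132
  leading term p*q: subtract (-7/3)·f_2 from 7/3*p*q - 2*q**3 + 9*q**2 + 35*q - 132 → -28*p - 2*q**3 + 9*q**2 + 21*q - 188
  leading term p: subtract (-7/12)·h_5 from -28*p - 2*q**3 + 9*q**2 + 21*q - 188 → -19/6*q**3 - 13/4*q**2 + 84*q + 556/3
  leading term q**3: subtract (57/2)·h_6 from -19/6*q**3 - 13/4*q**2 + 84*q + 556/3 → 87*q**2 - 315*q - 2652
  leading term q**2: no divisor's leading term divides it; move 87*q**2 to the remainder.
  leading term q: no divisor's leading term divides it; move -315*q to the remainder.
  leading term 1: no divisor's leading term divides it; move -2652 to the remainder.
  remainder 87*q**2 - 315*q - 2652 ≠ 0; add h_7 = 87*q**2 - 315*q - 2652 to the basis.

S(f_2,f_3): lcm = p**2*q. S = 12*p**2 + 2*p*q + 24*p + 5*q**2 + 20*q.
  leading term p**2: subtract (4)·f_1 from 12*p**2 + 2*p*q + 24*p + 5*q**2 + 20*q → 2*p*q + 8*p + 29*q**2 - 16*q - 528
  leading term p*q: subtract (-2)·f_2 from 2*p*q + 8*p + 29*q**2 - 16*q - 528 → -16*p + 29*q**2 - 28*q - 576
  leading term p: subtract (-1/3)·h_5 from -16*p + 29*q**2 - 28*q - 576 → -2/3*q**3 + 22*q**2 + 8*q - 1088/3
  leading term q**3: subtract (6)·h_6 from -2/3*q**3 + 22*q**2 + 8*q - 1088/3 → 41*q**2 - 76*q - 960
  leading term q**2: subtract (41/87)·h_7 from 41*q**2 - 76*q - 960 → 2101/29*q + 8404/29
  leading term q: no divisor's leading term divides it; move 2101/29*q to the remainder.
  leading term 1: no divisor's leading term divides it; move 8404/29 to the remainder.
  remainder 2101/29*q + 8404/29 ≠ 0; add h_8 = 2101/29*q + 8404/29 to the basis.

The other S-polynomials (S(f_2,f_4), S(f_3,f_4), S(f_1,h_5), S(f_2,h_5), S(f_3,h_5), S(f_4,h_5), S(f_1,h_6), S(f_2,h_6), S(f_3,h_6), S(f_4,h_6), S(h_5,h_6), S(f_1,h_7), S(f_2,h_7), S(f_3,h_7), S(f_4,h_7), S(h_5,h_7), S(h_6,h_7), S(f_1,h_8), S(f_2,h_8), S(f_3,h_8), S(f_4,h_8), S(h_5,h_8), S(h_6,h_8), S(h_7,h_8)) all reduce to 0 modulo the current basis, so we have a Gröbner basis.
Inter-reduce: drop elements whose leading term is divisible by another's, tail-reduce, and make monic.
Reduced Gröbner basis: {p, q + 4}.

Since the basis is lex-ordered, q + 4 is univariate in q. Its roots are {-4}. Back-substituting each root into the other basis elements fixes the other coordinates.
  q = -4: the earlier basis element becomes p = 0, giving p = 0 — point (0, -4).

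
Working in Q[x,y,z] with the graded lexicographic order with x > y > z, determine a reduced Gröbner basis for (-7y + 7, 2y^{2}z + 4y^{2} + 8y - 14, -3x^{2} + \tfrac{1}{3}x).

G = {x^{2} - \tfrac{1}{9}x, y - 1, z - 1}

Buchberger's algorithm terminates because the ascending chain of leading-term ideals stabilizes.

f_1 = -7y + 7, LT = y.
f_2 = 2y^{2}z + 4y^{2} + 8y - 14, LT = y^{2}z.
f_3 = -3x^{2} + \tfrac{1}{3}x, LT = x^{2}.

S(f_1,f_2): lcm = y^{2}z. S = -2y^{2} - yz - 4y + 7.
  leading term y^{2}: subtract (\tfrac{2}{7}y)·f_1 from -2y^{2} - yz - 4y + 7 → -yz - 6y + 7
  leading term yz: subtract (\tfrac{1}{7}z)·f_1 from -yz - 6y + 7 → -6y - z + 7
  leading term y: subtract (\tfrac{6}{7})·f_1 from -6y - z + 7 → -z + 1
  leading term z: no divisor's leading term divides it; move -z to the remainder.
  leading term 1: no divisor's leading term divides it; move 1 to the remainder.
  remainder -z + 1 ≠ 0; add g_4 = -z + 1 to the basis.

The other S-polynomials (S(f_1,f_3), S(f_2,f_3), S(f_1,g_4), S(f_2,g_4), S(f_3,g_4)) all reduce to 0 modulo the current basis, so we have a Gröbner basis.
Inter-reduce: drop elements whose leading term is divisible by another's, tail-reduce, and make monic.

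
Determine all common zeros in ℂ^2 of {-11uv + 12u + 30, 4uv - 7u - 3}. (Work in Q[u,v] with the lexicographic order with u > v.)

Compute a lex Gröbner basis by Buchberger's algorithm.
f_1 = -11uv + 12u + 30, LT = uv.
f_2 = 4uv - 7u - 3, LT = uv.

S(f_1,f_2): lcm = uv. S = 29/44u - 87/44.
  leading term u: no divisor's leading term divides it; move 29/44u to the remainder.
  leading term 1: no divisor's leading term divides it; move -87/44 to the remainder.
  remainder 29/44u - 87/44 ≠ 0; add h_3 = 29/44u - 87/44 to the basis.

S(f_1,h_3): lcm = uv. S = -12/11u + 3v - 30/11.
  leading term u: subtract (-48/29)·h_3 from -12/11u + 3v - 30/11 → 3v - 6
  leading term v: no divisor's leading term divides it; move 3v to the remainder.
  leading term 1: no divisor's leading term divides it; move -6 to the remainder.
  remainder 3v - 6 ≠ 0; add h_4 = 3v - 6 to the basis.

The other S-polynomials (S(f_2,h_3), S(f_1,h_4), S(f_2,h_4), S(h_3,h_4)) all reduce to 0 modulo the current basis, so we have a Gröbner basis.
Inter-reduce: drop elements whose leading term is divisible by another's, tail-reduce, and make monic.
Reduced Gröbner basis: {u - 3, v - 2}.

Elimination: the polynomial v - 2 lies in the elimination ideal for v, so v ∈ {2}. For each such v, the remaining basis elements (now univariate) give the rest of the solution.
  v = 2: the earlier basis element becomes u - 3 = 0, giving u = 3 — point (3, 2).
A lex Gröbner basis triangularizes the system, enabling back-substitution.

{(3, 2)}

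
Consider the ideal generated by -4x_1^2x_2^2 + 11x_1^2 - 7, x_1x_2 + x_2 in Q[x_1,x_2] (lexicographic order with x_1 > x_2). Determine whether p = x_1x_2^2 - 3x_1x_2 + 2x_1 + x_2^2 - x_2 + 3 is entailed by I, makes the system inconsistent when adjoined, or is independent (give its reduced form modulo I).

First compute the reduced Gröbner basis of I by Buchberger's algorithm.
f_1 = -4x_1^2x_2^2 + 11x_1^2 - 7, LT = x_1^2x_2^2.
f_2 = x_1x_2 + x_2, LT = x_1x_2.

S(f_1,f_2): lcm = x_1^2x_2^2. S = -11/4x_1^2 - x_1x_2^2 + 7/4.
  leading term x_1^2: no divisor's leading term divides it; move -11/4x_1^2 to the remainder.
  leading term x_1x_2^2: subtract (-x_2)·f_2 from -x_1x_2^2 + 7/4 → x_2^2 + 7/4
  leading term x_2^2: no divisor's leading term divides it; move x_2^2 to the remainder.
  leading term 1: no divisor's leading term divides it; move 7/4 to the remainder.
  remainder -11/4x_1^2 + x_2^2 + 7/4 ≠ 0; add h_3 = -11/4x_1^2 + x_2^2 + 7/4 to the basis.

S(f_1,h_3): lcm = x_1^2x_2^2. S = -11/4x_1^2 + 4/11x_2^4 + 7/11x_2^2 + 7/4.
  leading term x_1^2: subtract (1)·h_3 from -11/4x_1^2 + 4/11x_2^4 + 7/11x_2^2 + 7/4 → 4/11x_2^4 - 4/11x_2^2
  leading term x_2^4: no divisor's leading term divides it; move 4/11x_2^4 to the remainder.
  leading term x_2^2: no divisor's leading term divides it; move -4/11x_2^2 to the remainder.
  remainder 4/11x_2^4 - 4/11x_2^2 ≠ 0; add h_4 = 4/11x_2^4 - 4/11x_2^2 to the basis.

S(f_2,h_3): lcm = x_1^2x_2. S = x_1x_2 + 4/11x_2^3 + 7/11x_2.
  leading term x_1x_2: subtract (1)·f_2 from x_1x_2 + 4/11x_2^3 + 7/11x_2 → 4/11x_2^3 - 4/11x_2
  leading term x_2^3: no divisor's leading term divides it; move 4/11x_2^3 to the remainder.
  leading term x_2: no divisor's leading term divides it; move -4/11x_2 to the remainder.
  remainder 4/11x_2^3 - 4/11x_2 ≠ 0; add h_5 = 4/11x_2^3 - 4/11x_2 to the basis.

The other S-polynomials (S(f_1,h_4), S(f_2,h_4), S(h_3,h_4), S(f_1,h_5), S(f_2,h_5), S(h_3,h_5), S(h_4,h_5)) all reduce to 0 modulo the current basis, so we have a Gröbner basis.
Inter-reduce: drop elements whose leading term is divisible by another's, tail-reduce, and make monic.
Reduced Gröbner basis: {x_1^2 - 4/11x_2^2 - 7/11, x_1x_2 + x_2, x_2^3 - x_2}.
Label its elements g_1 = x_1^2 - 4/11x_2^2 - 7/11, g_2 = x_1x_2 + x_2, g_3 = x_2^3 - x_2.

Reduce p = x_1x_2^2 - 3x_1x_2 + 2x_1 + x_2^2 - x_2 + 3 modulo G:
  leading term x_1x_2^2: subtract (x_2)·g_2 from x_1x_2^2 - 3x_1x_2 + 2x_1 + x_2^2 - x_2 + 3 → -3x_1x_2 + 2x_1 - x_2 + 3
  leading term x_1x_2: subtract (-3)·g_2 from -3x_1x_2 + 2x_1 - x_2 + 3 → 2x_1 + 2x_2 + 3
  leading term x_1: no divisor's leading term divides it; move 2x_1 to the remainder.
  leading term x_2: no divisor's leading term divides it; move 2x_2 to the remainder.
  leading term 1: no divisor's leading term divides it; move 3 to the remainder.
  normal form = 2x_1 + 2x_2 + 3.
The normal form is nonzero, so p ∉ I. Since p minus its normal form lies in I, I + (p) = I + (r) where r = 2x_1 + 2x_2 + 3; decide whether this ideal is the whole ring.
Run Buchberger on G together with r (pairs among the g_i already reduce to 0 since G is a Gröbner basis):
g_1 = x_1^2 - 4/11x_2^2 - 7/11, LT = x_1^2.
g_2 = x_1x_2 + x_2, LT = x_1x_2.
g_3 = x_2^3 - x_2, LT = x_2^3.
r = 2x_1 + 2x_2 + 3, LT = x_1.

S(g_1,r): lcm = x_1^2. S = -x_1x_2 - 3/2x_1 - 4/11x_2^2 - 7/11.
  leading term x_1x_2: subtract (-1)·g_2 from -x_1x_2 - 3/2x_1 - 4/11x_2^2 - 7/11 → -3/2x_1 - 4/11x_2^2 + x_2 - 7/11
  leading term x_1: subtract (-3/4)·r from -3/2x_1 - 4/11x_2^2 + x_2 - 7/11 → -4/11x_2^2 + 5/2x_2 + 71/44
  leading term x_2^2: no divisor's leading term divides it; move -4/11x_2^2 to the remainder.
  leading term x_2: no divisor's leading term divides it; move 5/2x_2 to the remainder.
  leading term 1: no divisor's leading term divides it; move 71/44 to the remainder.
  remainder -4/11x_2^2 + 5/2x_2 + 71/44 ≠ 0; add m_5 = -4/11x_2^2 + 5/2x_2 + 71/44 to the basis.

S(g_2,r): lcm = x_1x_2. S = -x_2^2 - 1/2x_2.
  leading term x_2^2: subtract (11/4)·m_5 from -x_2^2 - 1/2x_2 → -59/8x_2 - 71/16
  leading term x_2: no divisor's leading term divides it; move -59/8x_2 to the remainder.
  leading term 1: no divisor's leading term divides it; move -71/16 to the remainder.
  remainder -59/8x_2 - 71/16 ≠ 0; add m_6 = -59/8x_2 - 71/16 to the basis.

S(g_2,m_5): lcm = x_1x_2^2. S = 55/8x_1x_2 + 71/16x_1 + x_2^2.
  leading term x_1x_2: subtract (55/8)·g_2 from 55/8x_1x_2 + 71/16x_1 + x_2^2 → 71/16x_1 + x_2^2 - 55/8x_2
  leading term x_1: subtract (71/32)·r from 71/16x_1 + x_2^2 - 55/8x_2 → x_2^2 - 181/16x_2 - 213/32
  leading term x_2^2: subtract (-11/4)·m_5 from x_2^2 - 181/16x_2 - 213/32 → -71/16x_2 - 71/32
  leading term x_2: subtract (71/118)·m_6 from -71/16x_2 - 71/32 → 213/472
  leading term 1: no divisor's leading term divides it; move 213/472 to the remainder.
  remainder 213/472 ≠ 0; add m_7 = 213/472 to the basis.

The other S-polynomials (S(g_1,g_2), S(g_1,g_3), S(g_2,g_3), S(g_3,r), S(g_1,m_5), S(g_3,m_5), S(r,m_5), S(g_1,m_6), S(g_2,m_6), S(g_3,m_6), S(r,m_6), S(m_5,m_6), S(g_1,m_7), S(g_2,m_7), S(g_3,m_7), S(r,m_7), S(m_5,m_7), S(m_6,m_7)) all reduce to 0 modulo the current basis, so we have a Gröbner basis.
Inter-reduce: drop elements whose leading term is divisible by another's, tail-reduce, and make monic.
Reduced Gröbner basis: {1}.
The reduced Gröbner basis of I + (p) is {1}: the ideal is the whole ring, so the enlarged system has no common solution — adjoining p is inconsistent.

Adjoining x_1x_2^2 - 3x_1x_2 + 2x_1 + x_2^2 - x_2 + 3 makes the ideal the whole ring: the system is inconsistent.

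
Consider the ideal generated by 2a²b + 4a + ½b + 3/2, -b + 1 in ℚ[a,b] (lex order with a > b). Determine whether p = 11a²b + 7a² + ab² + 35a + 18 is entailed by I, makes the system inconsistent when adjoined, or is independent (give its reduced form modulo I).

11a²b + 7a² + ab² + 35a + 18 lies in I (it reduces to 0).

First compute the reduced Gröbner basis of I by Buchberger's algorithm.
f_1 = 2a²b + 4a + ½b + 3/2, LT = a²b.
f_2 = -b + 1, LT = b.

S(f_1,f_2): lcm = a²b. S = a² + 2a + ¼b + ¾.
  leading term a²: no divisor's leading term divides it; move a² to the remainder.
  leading term a: no divisor's leading term divides it; move 2a to the remainder.
  leading term b: subtract (-¼)·f_2 from ¼b + ¾ → 1
  leading term 1: no divisor's leading term divides it; move 1 to the remainder.
  remainder a² + 2a + 1 ≠ 0; add h_3 = a² + 2a + 1 to the basis.

The other S-polynomials (S(f_1,h_3), S(f_2,h_3)) all reduce to 0 modulo the current basis, so we have a Gröbner basis.
Inter-reduce: drop elements whose leading term is divisible by another's, tail-reduce, and make monic.
Reduced Gröbner basis: {a² + 2a + 1, b - 1}.
Label its elements g_1 = a² + 2a + 1, g_2 = b - 1.

Reduce p = 11a²b + 7a² + ab² + 35a + 18 modulo G:
  leading term a²b: subtract (11b)·g_1 from 11a²b + 7a² + ab² + 35a + 18 → 7a² + ab² - 22ab + 35a - 11b + 18
  leading term a²: subtract (7)·g_1 from 7a² + ab² - 22ab + 35a - 11b + 18 → ab² - 22ab + 21a - 11b + 11
  leading term ab²: subtract (ab)·g_2 from ab² - 22ab + 21a - 11b + 11 → -21ab + 21a - 11b + 11
  leading term ab: subtract (-21a)·g_2 from -21ab + 21a - 11b + 11 → -11b + 11
  leading term b: subtract (-11)·g_2 from -11b + 11 → 0
  normal form = 0.
Since the normal form is 0, p ∈ I.

The remainder on division by a Gröbner basis is unique — it is the normal form.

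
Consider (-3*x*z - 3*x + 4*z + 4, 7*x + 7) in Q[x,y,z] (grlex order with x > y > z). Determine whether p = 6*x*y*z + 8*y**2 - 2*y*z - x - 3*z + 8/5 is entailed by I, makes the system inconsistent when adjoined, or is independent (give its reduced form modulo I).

First compute the reduced Gröbner basis of I by Buchberger's algorithm.
f_1 = -3*x*z - 3*x + 4*z + 4, LT = x*z.
f_2 = 7*x + 7, LT = x.

S(f_1,f_2): lcm = x*z. S = x - 7/3*z - 4/3.
  leading term x: subtract (1/7)·f_2 from x - 7/3*z - 4/3 → -7/3*z - 7/3
  leading term z: no divisor's leading term divides it; move -7/3*z to the remainder.
  leading term 1: no divisor's leading term divides it; move -7/3 to the remainder.
  remainder -7/3*z - 7/3 ≠ 0; add h_3 = -7/3*z - 7/3 to the basis.

The other S-polynomials (S(f_1,h_3), S(f_2,h_3)) all reduce to 0 modulo the current basis, so we have a Gröbner basis.
Inter-reduce: drop elements whose leading term is divisible by another's, tail-reduce, and make monic.
Reduced Gröbner basis: {x + 1, z + 1}.
Label its elements g_1 = x + 1, g_2 = z + 1.

Reduce p = 6*x*y*z + 8*y**2 - 2*y*z - x - 3*z + 8/5 modulo G:
  leading term x*y*z: subtract (6*y*z)·g_1 from 6*x*y*z + 8*y**2 - 2*y*z - x - 3*z + 8/5 → 8*y**2 - 8*y*z - x - 3*z + 8/5
  leading term y**2: no divisor's leading term divides it; move 8*y**2 to the remainder.
  leading term y*z: subtract (-8*y)·g_2 from -8*y*z - x - 3*z + 8/5 → -x + 8*y - 3*z + 8/5
  leading term x: subtract (-1)·g_1 from -x + 8*y - 3*z + 8/5 → 8*y - 3*z + 13/5
  leading term y: no divisor's leading term divides it; move 8*y to the remainder.
  leading term z: subtract (-3)·g_2 from -3*z + 13/5 → 28/5
  leading term 1: no divisor's leading term divides it; move 28/5 to the remainder.
  normal form = 8*y**2 + 8*y + 28/5.
The normal form is nonzero, so p ∉ I. Since p minus its normal form lies in I, I + (p) = I + (r) where r = 8*y**2 + 8*y + 28/5; decide whether this ideal is the whole ring.
Run Buchberger on G together with r (pairs among the g_i already reduce to 0 since G is a Gröbner basis):
g_1 = x + 1, LT = x.
g_2 = z + 1, LT = z.
r = 8*y**2 + 8*y + 28/5, LT = y**2.

The S-polynomials (S(g_1,g_2), S(g_1,r), S(g_2,r)) all reduce to 0 modulo the current basis, so we have a Gröbner basis.
Inter-reduce: drop elements whose leading term is divisible by another's, tail-reduce, and make monic.
Reduced Gröbner basis: {y**2 + y + 7/10, x + 1, z + 1}.
The reduced Gröbner basis of I + (p) is {y**2 + y + 7/10, x + 1, z + 1} ≠ {1}, a proper ideal, so the enlarged system stays consistent: p is independent of I, with normal form 8*y**2 + 8*y + 28/5.

6*x*y*z + 8*y**2 - 2*y*z - x - 3*z + 8/5 is independent of I; its normal form modulo I is 8*y**2 + 8*y + 28/5.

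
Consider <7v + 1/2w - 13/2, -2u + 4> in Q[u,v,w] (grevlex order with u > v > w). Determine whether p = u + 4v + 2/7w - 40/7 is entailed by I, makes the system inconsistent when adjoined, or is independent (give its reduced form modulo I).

u + 4v + 2/7w - 40/7 lies in I (it reduces to 0).

First compute the reduced Gröbner basis of I by Buchberger's algorithm.
f_1 = 7v + 1/2w - 13/2, LT = v.
f_2 = -2u + 4, LT = u.

The S-polynomials (S(f_1,f_2)) all reduce to 0 modulo the current basis, so we have a Gröbner basis.
Inter-reduce: drop elements whose leading term is divisible by another's, tail-reduce, and make monic.
Reduced Gröbner basis: {u - 2, v + 1/14w - 13/14}.
Label its elements g_1 = u - 2, g_2 = v + 1/14w - 13/14.

Reduce p = u + 4v + 2/7w - 40/7 modulo G:
  leading term u: subtract (1)·g_1 from u + 4v + 2/7w - 40/7 → 4v + 2/7w - 26/7
  leading term v: subtract (4)·g_2 from 4v + 2/7w - 26/7 → 0
  normal form = 0.
Since the normal form is 0, p ∈ I.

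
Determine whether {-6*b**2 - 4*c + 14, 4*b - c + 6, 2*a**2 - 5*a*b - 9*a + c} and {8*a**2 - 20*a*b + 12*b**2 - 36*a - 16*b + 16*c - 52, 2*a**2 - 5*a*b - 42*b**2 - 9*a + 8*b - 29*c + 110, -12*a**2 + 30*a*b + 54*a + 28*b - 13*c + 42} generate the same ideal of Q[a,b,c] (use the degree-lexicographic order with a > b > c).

Yes, the ideals are equal.

Equality of ideals is decidable: compute both reduced Gröbner bases (unique for the ordering) and check whether they agree.
Buchberger on the first generating set:
f_1 = -6*b**2 - 4*c + 14, LT = b**2.
f_2 = 4*b - c + 6, LT = b.
f_3 = 2*a**2 - 5*a*b - 9*a + c, LT = a**2.

S(f_1,f_2): lcm = b**2. S = 1/4*b*c - 3/2*b + 2/3*c - 7/3.
  leading term b*c: subtract (1/16*c)·f_2 from 1/4*b*c - 3/2*b + 2/3*c - 7/3 → 1/16*c**2 - 3/2*b + 7/24*c - 7/3
  leading term c**2: no divisor's leading term divides it; move 1/16*c**2 to the remainder.
  leading term b: subtract (-3/8)·f_2 from -3/2*b + 7/24*c - 7/3 → -1/12*c - 1/12
  leading term c: no divisor's leading term divides it; move -1/12*c to the remainder.
  leading term 1: no divisor's leading term divides it; move -1/12 to the remainder.
  remainder 1/16*c**2 - 1/12*c - 1/12 ≠ 0; add g_4 = 1/16*c**2 - 1/12*c - 1/12 to the basis.

S(f_1,f_3): leading monomials are coprime, so the S-polynomial reduces to 0 (Buchberger's first criterion).
S(f_2,f_3): leading monomials are coprime, so the S-polynomial reduces to 0 (Buchberger's first criterion).
S(f_1,g_4): leading monomials are coprime, so the S-polynomial reduces to 0 (Buchberger's first criterion).
S(f_2,g_4): leading monomials are coprime, so the S-polynomial reduces to 0 (Buchberger's first criterion).
S(f_3,g_4): leading monomials are coprime, so the S-polynomial reduces to 0 (Buchberger's first criterion).
Every S-polynomial of the final basis reduces to 0, so we have a Gröbner basis.
Inter-reduce: drop elements whose leading term is divisible by another's, tail-reduce, and make monic.
Reduced Gröbner basis: {a**2 - 5/8*a*c - 3/4*a + 1/2*c, c**2 - 4/3*c - 4/3, b - 1/4*c + 3/2}.

Buchberger on the second generating set:
h_1 = 8*a**2 - 20*a*b + 12*b**2 - 36*a - 16*b + 16*c - 52, LT = a**2.
h_2 = 2*a**2 - 5*a*b - 42*b**2 - 9*a + 8*b - 29*c + 110, LT = a**2.
h_3 = -12*a**2 + 30*a*b + 54*a + 28*b - 13*c + 42, LT = a**2.

S(h_1,h_2): lcm = a**2. S = 45/2*b**2 - 6*b + 33/2*c - 123/2.
  leading term b**2: no divisor's leading term divides it; move 45/2*b**2 to the remainder.
  leading term b: no divisor's leading term divides it; move -6*b to the remainder.
  leading term c: no divisor's leading term divides it; move 33/2*c to the remainder.
  leading term 1: no divisor's leading term divides it; move -123/2 to the remainder.
  remainder 45/2*b**2 - 6*b + 33/2*c - 123/2 ≠ 0; add k_4 = 45/2*b**2 - 6*b + 33/2*c - 123/2 to the basis.

S(h_1,h_3): lcm = a**2. S = 3/2*b**2 + 1/3*b + 11/12*c - 3.
  leading term b**2: subtract (1/15)·k_4 from 3/2*b**2 + 1/3*b + 11/12*c - 3 → 11/15*b - 11/60*c + 11/10
  leading term b: no divisor's leading term divides it; move 11/15*b to the remainder.
  leading term c: no divisor's leading term divides it; move -11/60*c to the remainder.
  leading term 1: no divisor's leading term divides it; move 11/10 to the remainder.
  remainder 11/15*b - 11/60*c + 11/10 ≠ 0; add k_5 = 11/15*b - 11/60*c + 11/10 to the basis.

S(h_2,h_3): lcm = a**2. S = -21*b**2 + 19/3*b - 187/12*c + 117/2.
  leading term b**2: subtract (-14/15)·k_4 from -21*b**2 + 19/3*b - 187/12*c + 117/2 → 11/15*b - 11/60*c + 11/10
  leading term b: subtract (1)·k_5 from 11/15*b - 11/60*c + 11/10 → 0
  remainder 0.

S(h_1,k_4): leading monomials are coprime, so the S-polynomial reduces to 0 (Buchberger's first criterion).
S(h_2,k_4): leading monomials are coprime, so the S-polynomial reduces to 0 (Buchberger's first criterion).
S(h_3,k_4): leading monomials are coprime, so the S-polynomial reduces to 0 (Buchberger's first criterion).
S(h_1,k_5): leading monomials are coprime, so the S-polynomial reduces to 0 (Buchberger's first criterion).
S(h_2,k_5): leading monomials are coprime, so the S-polynomial reduces to 0 (Buchberger's first criterion).
S(h_3,k_5): leading monomials are coprime, so the S-polynomial reduces to 0 (Buchberger's first criterion).
S(k_4,k_5): lcm = b**2. S = 1/4*b*c - 53/30*b + 11/15*c - 41/15.
  leading term b*c: subtract (15/44*c)·k_5 from 1/4*b*c - 53/30*b + 11/15*c - 41/15 → 1/16*c**2 - 53/30*b + 43/120*c - 41/15
  leading term c**2: no divisor's leading term divides it; move 1/16*c**2 to the remainder.
  leading term b: subtract (-53/22)·k_5 from -53/30*b + 43/120*c - 41/15 → -1/12*c - 1/12
  leading term c: no divisor's leading term divides it; move -1/12*c to the remainder.
  leading term 1: no divisor's leading term divides it; move -1/12 to the remainder.
  remainder 1/16*c**2 - 1/12*c - 1/12 ≠ 0; add k_6 = 1/16*c**2 - 1/12*c - 1/12 to the basis.

S(h_1,k_6): leading monomials are coprime, so the S-polynomial reduces to 0 (Buchberger's first criterion).
S(h_2,k_6): leading monomials are coprime, so the S-polynomial reduces to 0 (Buchberger's first criterion).
S(h_3,k_6): leading monomials are coprime, so the S-polynomial reduces to 0 (Buchberger's first criterion).
S(k_4,k_6): leading monomials are coprime, so the S-polynomial reduces to 0 (Buchberger's first criterion).
S(k_5,k_6): leading monomials are coprime, so the S-polynomial reduces to 0 (Buchberger's first criterion).
Every S-polynomial of the final basis reduces to 0, so we have a Gröbner basis.
Inter-reduce: drop elements whose leading term is divisible by another's, tail-reduce, and make monic.
Reduced Gröbner basis: {a**2 - 5/8*a*c - 3/4*a + 1/2*c, c**2 - 4/3*c - 4/3, b - 1/4*c + 3/2}.

Same reduced basis, so the two generating sets span the same ideal.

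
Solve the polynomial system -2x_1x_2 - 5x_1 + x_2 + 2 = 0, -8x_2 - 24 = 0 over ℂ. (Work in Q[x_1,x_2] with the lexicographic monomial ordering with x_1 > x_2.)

{(1, -3)}

Compute a lex Gröbner basis by Buchberger's algorithm.
f_1 = -2x_1x_2 - 5x_1 + x_2 + 2, LT = x_1x_2.
f_2 = -8x_2 - 24, LT = x_2.

S(f_1,f_2): lcm = x_1x_2. S = -\tfrac{1}{2}x_1 - \tfrac{1}{2}x_2 - 1.
  reduce S modulo (f_1, f_2):
  remainder -\tfrac{1}{2}x_1 + \tfrac{1}{2} ≠ 0; add h_3 = -\tfrac{1}{2}x_1 + \tfrac{1}{2} to the basis.

The other S-polynomials (S(f_1,h_3), S(f_2,h_3)) all reduce to 0 modulo the current basis, so we have a Gröbner basis.
Inter-reduce: drop elements whose leading term is divisible by another's, tail-reduce, and make monic.
Reduced Gröbner basis: {x_1 - 1, x_2 + 3}.

From the last basis element, x_2 + 3 = 0, so x_2 takes values in {-3}. Each choice, substituted upward through the basis, yields the corresponding point(s) of the solution set.
  x_2 = -3: the earlier basis element becomes x_1 - 1 = 0, giving x_1 = 1 — point (1, -3).
A lex Gröbner basis triangularizes the system, enabling back-substitution.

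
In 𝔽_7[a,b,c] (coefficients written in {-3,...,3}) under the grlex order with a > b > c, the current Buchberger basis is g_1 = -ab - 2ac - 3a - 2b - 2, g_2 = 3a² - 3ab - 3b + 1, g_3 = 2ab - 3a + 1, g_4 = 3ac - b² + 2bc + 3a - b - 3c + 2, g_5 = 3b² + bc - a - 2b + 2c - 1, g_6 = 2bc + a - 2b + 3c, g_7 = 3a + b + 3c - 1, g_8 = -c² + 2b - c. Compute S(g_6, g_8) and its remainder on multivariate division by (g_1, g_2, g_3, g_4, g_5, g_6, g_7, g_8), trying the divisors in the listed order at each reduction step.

S(g_6, g_8) = -3ac + 2b² - 2bc - 2c²; remainder on division = 0.

lcm(LM(g_6), LM(g_8)) = bc².
S = (lcm/LT(g_6))·g_6 − (lcm/LT(g_8))·g_8 = -3ac + 2b² - 2bc - 2c².
Reduce S modulo (g_1, g_2, g_3, g_4, g_5, g_6, g_7, g_8) in that order:
  leading term ac: subtract (-1)·g_4 from -3ac + 2b² - 2bc - 2c² → b² - 2c² + 3a - b - 3c + 2
  leading term b²: subtract (-2)·g_5 from b² - 2c² + 3a - b - 3c + 2 → 2bc - 2c² + a + 2b + c
  leading term bc: subtract (1)·g_6 from 2bc - 2c² + a + 2b + c → -2c² - 3b - 2c
  leading term c²: subtract (2)·g_8 from -2c² - 3b - 2c → 0
The remainder is 0, so this S-polynomial contributes no new basis element.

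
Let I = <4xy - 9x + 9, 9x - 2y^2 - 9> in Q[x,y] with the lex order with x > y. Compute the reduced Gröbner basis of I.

G = {x - 2/9y^2 - 1, y^3 - 9/4y^2 + 9/2y}

The reduced Gröbner basis is the canonical form of the ideal for this ordering.

f_1 = 4xy - 9x + 9, LT = xy.
f_2 = 9x - 2y^2 - 9, LT = x.

S(f_1,f_2): lcm = xy. S = -9/4x + 2/9y^3 + y + 9/4.
  leading term x: subtract (-1/4)·f_2 from -9/4x + 2/9y^3 + y + 9/4 → 2/9y^3 - 1/2y^2 + y
  leading term y^3: no divisor's leading term divides it; move 2/9y^3 to the remainder.
  leading term y^2: no divisor's leading term divides it; move -1/2y^2 to the remainder.
  leading term y: no divisor's leading term divides it; move y to the remainder.
  remainder 2/9y^3 - 1/2y^2 + y ≠ 0; add g_3 = 2/9y^3 - 1/2y^2 + y to the basis.

The other S-polynomials (S(f_1,g_3), S(f_2,g_3)) all reduce to 0 modulo the current basis, so we have a Gröbner basis.
Inter-reduce: drop elements whose leading term is divisible by another's, tail-reduce, and make monic.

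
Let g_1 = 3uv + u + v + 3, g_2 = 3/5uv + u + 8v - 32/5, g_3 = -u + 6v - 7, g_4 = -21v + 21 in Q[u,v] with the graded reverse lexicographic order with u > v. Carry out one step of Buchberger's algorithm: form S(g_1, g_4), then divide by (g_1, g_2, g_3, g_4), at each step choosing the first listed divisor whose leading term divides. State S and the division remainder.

S(g_1, g_4) = 4/3u + 1/3v + 1; remainder on division = 0.

lcm(LM(g_1), LM(g_4)) = uv.
S = (lcm/LT(g_1))·g_1 − (lcm/LT(g_4))·g_4 = 4/3u + 1/3v + 1.
Reduce S modulo (g_1, g_2, g_3, g_4) in that order:
  leading term u: subtract (-4/3)·g_3 from 4/3u + 1/3v + 1 → 25/3v - 25/3
  leading term v: subtract (-25/63)·g_4 from 25/3v - 25/3 → 0
The remainder is 0, so this S-polynomial contributes no new basis element.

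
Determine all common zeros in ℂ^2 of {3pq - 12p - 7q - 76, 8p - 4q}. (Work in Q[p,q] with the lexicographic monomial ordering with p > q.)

{(-2, -4), (19/3, 38/3)}

Compute a lex Gröbner basis by Buchberger's algorithm.
f_1 = 3pq - 12p - 7q - 76, LT = pq.
f_2 = 8p - 4q, LT = p.

S(f_1,f_2): lcm = pq. S = -4p + 1/2q^2 - 7/3q - 76/3.
  leading term p: subtract (-1/2)·f_2 from -4p + 1/2q^2 - 7/3q - 76/3 → 1/2q^2 - 13/3q - 76/3
  leading term q^2: no divisor's leading term divides it; move 1/2q^2 to the remainder.
  leading term q: no divisor's leading term divides it; move -13/3q to the remainder.
  leading term 1: no divisor's leading term divides it; move -76/3 to the remainder.
  remainder 1/2q^2 - 13/3q - 76/3 ≠ 0; add h_3 = 1/2q^2 - 13/3q - 76/3 to the basis.

The other S-polynomials (S(f_1,h_3), S(f_2,h_3)) all reduce to 0 modulo the current basis, so we have a Gröbner basis.
Inter-reduce: drop elements whose leading term is divisible by another's, tail-reduce, and make monic.
Reduced Gröbner basis: {p - 1/2q, q^2 - 26/3q - 152/3}.

A lex Gröbner basis eliminates variables successively. Here q^2 - 26/3q - 152/3 depends only on q, with roots {-4, 38/3}; lifting each root through the earlier basis elements recovers the full solutions.
  q = -4: the earlier basis element becomes p + 2 = 0, giving p = -2 — point (-2, -4).
  q = 38/3: the earlier basis element becomes p - 19/3 = 0, giving p = 19/3 — point (19/3, 38/3).
Check: every point annihilates each of the original generators.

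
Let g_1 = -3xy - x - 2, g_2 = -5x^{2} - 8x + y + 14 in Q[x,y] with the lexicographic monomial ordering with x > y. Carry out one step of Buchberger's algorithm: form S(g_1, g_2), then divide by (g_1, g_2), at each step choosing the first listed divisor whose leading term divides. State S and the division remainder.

lcm(LM(g_1), LM(g_2)) = x^{2}y.
S = (lcm/LT(g_1))·g_1 − (lcm/LT(g_2))·g_2 = \tfrac{1}{3}x^{2} - \tfrac{8}{5}xy + \tfrac{2}{3}x + \tfrac{1}{5}y^{2} + \tfrac{14}{5}y.
Reduce S modulo (g_1, g_2) in that order:
  leading term x^{2}: subtract (-\tfrac{1}{15})·g_2 from \tfrac{1}{3}x^{2} - \tfrac{8}{5}xy + \tfrac{2}{3}x + \tfrac{1}{5}y^{2} + \tfrac{14}{5}y → -\tfrac{8}{5}xy + \tfrac{2}{15}x + \tfrac{1}{5}y^{2} + \tfrac{43}{15}y + \tfrac{14}{15}
  leading term xy: subtract (\tfrac{8}{15})·g_1 from -\tfrac{8}{5}xy + \tfrac{2}{15}x + \tfrac{1}{5}y^{2} + \tfrac{43}{15}y + \tfrac{14}{15} → \tfrac{2}{3}x + \tfrac{1}{5}y^{2} + \tfrac{43}{15}y + 2
  leading term x: no divisor's leading term divides it; move \tfrac{2}{3}x to the remainder.
  leading term y^{2}: no divisor's leading term divides it; move \tfrac{1}{5}y^{2} to the remainder.
  leading term y: no divisor's leading term divides it; move \tfrac{43}{15}y to the remainder.
  leading term 1: no divisor's leading term divides it; move 2 to the remainder.
The remainder \tfrac{2}{3}x + \tfrac{1}{5}y^{2} + \tfrac{43}{15}y + 2 is nonzero, so it would be added as the next basis element.

S(g_1, g_2) = \tfrac{1}{3}x^{2} - \tfrac{8}{5}xy + \tfrac{2}{3}x + \tfrac{1}{5}y^{2} + \tfrac{14}{5}y; remainder on division = \tfrac{2}{3}x + \tfrac{1}{5}y^{2} + \tfrac{43}{15}y + 2.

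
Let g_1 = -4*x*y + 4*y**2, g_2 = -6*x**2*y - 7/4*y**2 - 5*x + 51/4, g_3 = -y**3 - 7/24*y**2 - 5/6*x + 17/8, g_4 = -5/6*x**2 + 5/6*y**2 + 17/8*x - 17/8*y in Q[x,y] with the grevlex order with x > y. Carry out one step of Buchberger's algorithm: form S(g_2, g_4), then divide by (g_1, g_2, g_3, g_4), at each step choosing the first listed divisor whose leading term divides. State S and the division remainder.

lcm(LM(g_2), LM(g_4)) = x**2*y.
S = (lcm/LT(g_2))·g_2 − (lcm/LT(g_4))·g_4 = y**3 + 51/20*x*y - 271/120*y**2 + 5/6*x - 17/8.
Reduce S modulo (g_1, g_2, g_3, g_4) in that order:
  leading term y**3: subtract (-1)·g_3 from y**3 + 51/20*x*y - 271/120*y**2 + 5/6*x - 17/8 → 51/20*x*y - 51/20*y**2
  leading term x*y: subtract (-51/80)·g_1 from 51/20*x*y - 51/20*y**2 → 0
The remainder is 0, so this S-polynomial contributes no new basis element.

S(g_2, g_4) = y**3 + 51/20*x*y - 271/120*y**2 + 5/6*x - 17/8; remainder on division = 0.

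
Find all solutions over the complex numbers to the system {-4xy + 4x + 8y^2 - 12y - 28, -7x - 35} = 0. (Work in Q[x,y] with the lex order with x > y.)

{(-5, -3), (-5, 2)}

Compute a lex Gröbner basis by Buchberger's algorithm.
f_1 = -4xy + 4x + 8y^2 - 12y - 28, LT = xy.
f_2 = -7x - 35, LT = x.

S(f_1,f_2): lcm = xy. S = -x - 2y^2 - 2y + 7.
  leading term x: subtract (1/7)·f_2 from -x - 2y^2 - 2y + 7 → -2y^2 - 2y + 12
  leading term y^2: no divisor's leading term divides it; move -2y^2 to the remainder.
  leading term y: no divisor's leading term divides it; move -2y to the remainder.
  leading term 1: no divisor's leading term divides it; move 12 to the remainder.
  remainder -2y^2 - 2y + 12 ≠ 0; add h_3 = -2y^2 - 2y + 12 to the basis.

S(f_1,h_3): lcm = xy^2. S = -2xy + 6x - 2y^3 + 3y^2 + 7y.
  leading term xy: subtract (1/2)·f_1 from -2xy + 6x - 2y^3 + 3y^2 + 7y → 4x - 2y^3 - y^2 + 13y + 14
  leading term x: subtract (-4/7)·f_2 from 4x - 2y^3 - y^2 + 13y + 14 → -2y^3 - y^2 + 13y - 6
  leading term y^3: subtract (y)·h_3 from -2y^3 - y^2 + 13y - 6 → y^2 + y - 6
  leading term y^2: subtract (-1/2)·h_3 from y^2 + y - 6 → 0
  remainder 0.

S(f_2,h_3): leading monomials are coprime, so the S-polynomial reduces to 0 (Buchberger's first criterion).
Every S-polynomial of the final basis reduces to 0, so we have a Gröbner basis.
Inter-reduce: drop elements whose leading term is divisible by another's, tail-reduce, and make monic.
Reduced Gröbner basis: {x + 5, y^2 + y - 6}.

From the last basis element, y^2 + y - 6 = 0, so y takes values in {-3, 2}. Each choice, substituted upward through the basis, yields the corresponding point(s) of the solution set.
  y = -3: the earlier basis element becomes x + 5 = 0, giving x = -5 — point (-5, -3).
  y = 2: the earlier basis element becomes x + 5 = 0, giving x = -5 — point (-5, 2).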